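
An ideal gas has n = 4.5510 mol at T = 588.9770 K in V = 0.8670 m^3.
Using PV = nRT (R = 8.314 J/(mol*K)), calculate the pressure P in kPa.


P = nRT/V = 4.5510 * 8.314 * 588.9770 / 0.8670
= 22285.1310 / 0.8670 = 25703.7266 Pa = 25.7037 kPa

25.7037 kPa


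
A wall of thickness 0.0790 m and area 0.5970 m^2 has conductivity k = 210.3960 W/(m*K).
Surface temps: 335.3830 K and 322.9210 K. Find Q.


dT = 12.4620 K
Q = 210.3960 * 0.5970 * 12.4620 / 0.0790 = 19814.0140 W

19814.0140 W


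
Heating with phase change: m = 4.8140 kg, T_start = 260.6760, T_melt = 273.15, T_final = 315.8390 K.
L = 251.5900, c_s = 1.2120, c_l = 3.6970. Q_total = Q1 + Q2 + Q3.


Q1 (sensible, solid) = 4.8140 * 1.2120 * 12.4740 = 72.7804 kJ
Q2 (latent) = 4.8140 * 251.5900 = 1211.1543 kJ
Q3 (sensible, liquid) = 4.8140 * 3.6970 * 42.6890 = 759.7514 kJ
Q_total = 2043.6861 kJ

2043.6861 kJ


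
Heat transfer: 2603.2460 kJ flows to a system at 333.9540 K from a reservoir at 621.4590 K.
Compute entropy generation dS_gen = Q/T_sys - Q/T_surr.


dS_sys = 2603.2460/333.9540 = 7.7952 kJ/K
dS_surr = -2603.2460/621.4590 = -4.1889 kJ/K
dS_gen = 7.7952 - 4.1889 = 3.6063 kJ/K (irreversible)

dS_gen = 3.6063 kJ/K, irreversible


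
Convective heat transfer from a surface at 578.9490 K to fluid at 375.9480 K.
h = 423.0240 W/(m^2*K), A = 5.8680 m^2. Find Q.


dT = 203.0010 K
Q = 423.0240 * 5.8680 * 203.0010 = 503910.3632 W

503910.3632 W


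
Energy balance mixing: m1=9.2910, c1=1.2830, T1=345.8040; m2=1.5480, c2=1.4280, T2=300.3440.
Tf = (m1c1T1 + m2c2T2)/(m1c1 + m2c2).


num = 4786.0294
den = 14.1309
Tf = 338.6925 K

338.6925 K


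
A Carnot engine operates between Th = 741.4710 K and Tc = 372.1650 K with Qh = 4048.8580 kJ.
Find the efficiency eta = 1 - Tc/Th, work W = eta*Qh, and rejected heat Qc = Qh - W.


eta = 1 - 372.1650/741.4710 = 0.4981
W = 0.4981 * 4048.8580 = 2016.6231 kJ
Qc = 4048.8580 - 2016.6231 = 2032.2349 kJ

eta = 49.8072%, W = 2016.6231 kJ, Qc = 2032.2349 kJ


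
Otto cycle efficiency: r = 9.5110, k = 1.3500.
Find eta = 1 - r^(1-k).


r^(k-1) = 2.1998
eta = 1 - 1/2.1998 = 0.5454 = 54.5409%

54.5409%


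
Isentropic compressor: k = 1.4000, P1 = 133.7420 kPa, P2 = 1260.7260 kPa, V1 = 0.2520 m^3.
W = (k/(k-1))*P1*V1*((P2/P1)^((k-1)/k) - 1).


(k-1)/k = 0.2857
(P2/P1)^exp = 1.8984
W = 3.5000 * 133.7420 * 0.2520 * (1.8984 - 1) = 105.9751 kJ

105.9751 kJ


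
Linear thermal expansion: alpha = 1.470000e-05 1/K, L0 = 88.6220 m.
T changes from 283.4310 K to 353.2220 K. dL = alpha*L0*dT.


dT = 69.7910 K
dL = 1.470000e-05 * 88.6220 * 69.7910 = 0.090920 m
L_final = 88.712920 m

dL = 0.090920 m


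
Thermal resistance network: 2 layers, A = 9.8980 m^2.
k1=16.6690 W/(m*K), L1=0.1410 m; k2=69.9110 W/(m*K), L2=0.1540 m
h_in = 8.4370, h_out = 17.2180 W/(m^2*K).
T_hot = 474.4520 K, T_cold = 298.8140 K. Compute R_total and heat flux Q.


R_conv_in = 1/(8.4370*9.8980) = 0.0120
R_1 = 0.1410/(16.6690*9.8980) = 0.0009
R_2 = 0.1540/(69.9110*9.8980) = 0.0002
R_conv_out = 1/(17.2180*9.8980) = 0.0059
R_total = 0.0189 K/W
Q = 175.6380 / 0.0189 = 9283.4029 W

R_total = 0.0189 K/W, Q = 9283.4029 W


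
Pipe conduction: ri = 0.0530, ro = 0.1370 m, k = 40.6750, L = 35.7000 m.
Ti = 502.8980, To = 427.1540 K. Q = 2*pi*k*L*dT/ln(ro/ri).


dT = 75.7440 K
ln(ro/ri) = 0.9497
Q = 2*pi*40.6750*35.7000*75.7440 / 0.9497 = 727683.4019 W

727683.4019 W


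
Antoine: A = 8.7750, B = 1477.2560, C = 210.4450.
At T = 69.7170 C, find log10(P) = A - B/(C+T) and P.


C+T = 280.1620
B/(C+T) = 5.2729
log10(P) = 8.7750 - 5.2729 = 3.5021
P = 10^3.5021 = 3177.8723 mmHg

3177.8723 mmHg


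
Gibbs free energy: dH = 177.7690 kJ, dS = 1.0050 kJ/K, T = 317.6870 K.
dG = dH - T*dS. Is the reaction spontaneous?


T*dS = 317.6870 * 1.0050 = 319.2754 kJ
dG = 177.7690 - 319.2754 = -141.5064 kJ (spontaneous)

dG = -141.5064 kJ, spontaneous


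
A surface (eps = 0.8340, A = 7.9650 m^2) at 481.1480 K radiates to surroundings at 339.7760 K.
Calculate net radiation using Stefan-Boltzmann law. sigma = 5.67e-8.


T^4 = 5.3594e+10
Tsurr^4 = 1.3328e+10
Q = 0.8340 * 5.67e-8 * 7.9650 * 4.0266e+10 = 15165.9475 W

15165.9475 W


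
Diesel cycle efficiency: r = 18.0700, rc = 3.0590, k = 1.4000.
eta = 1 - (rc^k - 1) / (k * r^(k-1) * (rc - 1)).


r^(k-1) = 3.1826
rc^k = 4.7842
eta = 0.5875 = 58.7514%

58.7514%


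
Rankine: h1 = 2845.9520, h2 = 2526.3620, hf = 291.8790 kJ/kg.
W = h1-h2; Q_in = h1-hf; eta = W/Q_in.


W = 319.5900 kJ/kg
Q_in = 2554.0730 kJ/kg
eta = 0.1251 = 12.5130%

eta = 12.5130%


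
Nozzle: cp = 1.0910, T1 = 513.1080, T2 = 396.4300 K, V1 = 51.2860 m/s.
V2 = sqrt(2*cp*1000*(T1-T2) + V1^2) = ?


dT = 116.6780 K
2*cp*1000*dT = 254591.3960
V1^2 = 2630.2538
V2 = sqrt(257221.6498) = 507.1702 m/s

507.1702 m/s


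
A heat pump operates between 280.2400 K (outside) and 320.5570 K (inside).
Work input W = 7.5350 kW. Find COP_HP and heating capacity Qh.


COP = 320.5570 / 40.3170 = 7.9509
Qh = 7.9509 * 7.5350 = 59.9101 kW

COP = 7.9509, Qh = 59.9101 kW


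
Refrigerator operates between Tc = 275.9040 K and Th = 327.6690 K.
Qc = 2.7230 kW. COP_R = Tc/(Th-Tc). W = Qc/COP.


COP = 275.9040 / 51.7650 = 5.3299
W = 2.7230 / 5.3299 = 0.5109 kW

COP = 5.3299, W = 0.5109 kW


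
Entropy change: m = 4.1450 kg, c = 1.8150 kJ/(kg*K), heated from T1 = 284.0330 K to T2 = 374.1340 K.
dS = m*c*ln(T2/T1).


T2/T1 = 1.3172
ln(T2/T1) = 0.2755
dS = 4.1450 * 1.8150 * 0.2755 = 2.0728 kJ/K

2.0728 kJ/K


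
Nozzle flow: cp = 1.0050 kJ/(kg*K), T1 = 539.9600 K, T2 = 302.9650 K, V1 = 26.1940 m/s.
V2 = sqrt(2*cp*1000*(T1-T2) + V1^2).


dT = 236.9950 K
2*cp*1000*dT = 476359.9500
V1^2 = 686.1256
V2 = sqrt(477046.0756) = 690.6852 m/s

690.6852 m/s


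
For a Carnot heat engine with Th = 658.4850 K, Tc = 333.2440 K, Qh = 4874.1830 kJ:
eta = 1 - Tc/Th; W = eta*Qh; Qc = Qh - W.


eta = 1 - 333.2440/658.4850 = 0.4939
W = 0.4939 * 4874.1830 = 2407.4719 kJ
Qc = 4874.1830 - 2407.4719 = 2466.7111 kJ

eta = 49.3923%, W = 2407.4719 kJ, Qc = 2466.7111 kJ


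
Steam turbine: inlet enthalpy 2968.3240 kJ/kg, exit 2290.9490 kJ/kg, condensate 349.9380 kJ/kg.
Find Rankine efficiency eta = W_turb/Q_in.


W = 677.3750 kJ/kg
Q_in = 2618.3860 kJ/kg
eta = 0.2587 = 25.8699%

eta = 25.8699%


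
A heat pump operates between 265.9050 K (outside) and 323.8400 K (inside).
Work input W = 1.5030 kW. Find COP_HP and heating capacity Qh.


COP = 323.8400 / 57.9350 = 5.5897
Qh = 5.5897 * 1.5030 = 8.4013 kW

COP = 5.5897, Qh = 8.4013 kW


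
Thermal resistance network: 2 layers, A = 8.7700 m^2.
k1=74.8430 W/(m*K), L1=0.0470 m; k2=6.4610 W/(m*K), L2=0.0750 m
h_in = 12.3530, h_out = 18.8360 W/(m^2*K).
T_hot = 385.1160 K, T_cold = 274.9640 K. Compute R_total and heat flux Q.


R_conv_in = 1/(12.3530*8.7700) = 0.0092
R_1 = 0.0470/(74.8430*8.7700) = 7.1606e-05
R_2 = 0.0750/(6.4610*8.7700) = 0.0013
R_conv_out = 1/(18.8360*8.7700) = 0.0061
R_total = 0.0167 K/W
Q = 110.1520 / 0.0167 = 6604.0936 W

R_total = 0.0167 K/W, Q = 6604.0936 W


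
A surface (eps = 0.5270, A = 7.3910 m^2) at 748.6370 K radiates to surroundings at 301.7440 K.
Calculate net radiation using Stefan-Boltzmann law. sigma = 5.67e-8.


T^4 = 3.1411e+11
Tsurr^4 = 8.2900e+09
Q = 0.5270 * 5.67e-8 * 7.3910 * 3.0582e+11 = 67540.8059 W

67540.8059 W


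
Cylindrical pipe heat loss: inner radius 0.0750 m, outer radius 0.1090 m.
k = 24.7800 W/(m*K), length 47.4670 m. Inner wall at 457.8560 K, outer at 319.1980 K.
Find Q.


dT = 138.6580 K
ln(ro/ri) = 0.3739
Q = 2*pi*24.7800*47.4670*138.6580 / 0.3739 = 2741000.7445 W

2741000.7445 W


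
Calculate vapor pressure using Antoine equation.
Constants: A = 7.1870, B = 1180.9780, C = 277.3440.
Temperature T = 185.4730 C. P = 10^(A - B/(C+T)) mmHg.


C+T = 462.8170
B/(C+T) = 2.5517
log10(P) = 7.1870 - 2.5517 = 4.6353
P = 10^4.6353 = 43180.0375 mmHg

43180.0375 mmHg


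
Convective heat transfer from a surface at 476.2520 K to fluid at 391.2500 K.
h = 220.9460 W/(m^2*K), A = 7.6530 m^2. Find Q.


dT = 85.0020 K
Q = 220.9460 * 7.6530 * 85.0020 = 143729.8595 W

143729.8595 W


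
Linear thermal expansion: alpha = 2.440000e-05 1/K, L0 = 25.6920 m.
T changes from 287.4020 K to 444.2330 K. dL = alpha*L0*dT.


dT = 156.8310 K
dL = 2.440000e-05 * 25.6920 * 156.8310 = 0.098315 m
L_final = 25.790315 m

dL = 0.098315 m


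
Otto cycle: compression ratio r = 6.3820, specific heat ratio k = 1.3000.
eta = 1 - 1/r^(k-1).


r^(k-1) = 1.7438
eta = 1 - 1/1.7438 = 0.4265 = 42.6527%

42.6527%


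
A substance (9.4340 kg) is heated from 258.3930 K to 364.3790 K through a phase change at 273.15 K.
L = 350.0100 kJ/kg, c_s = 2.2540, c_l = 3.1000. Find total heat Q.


Q1 (sensible, solid) = 9.4340 * 2.2540 * 14.7570 = 313.7963 kJ
Q2 (latent) = 9.4340 * 350.0100 = 3301.9943 kJ
Q3 (sensible, liquid) = 9.4340 * 3.1000 * 91.2290 = 2668.0286 kJ
Q_total = 6283.8193 kJ

6283.8193 kJ


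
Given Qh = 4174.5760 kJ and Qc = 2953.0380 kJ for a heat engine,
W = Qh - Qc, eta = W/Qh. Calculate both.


W = 4174.5760 - 2953.0380 = 1221.5380 kJ
eta = 1221.5380 / 4174.5760 = 0.2926 = 29.2614%

W = 1221.5380 kJ, eta = 29.2614%


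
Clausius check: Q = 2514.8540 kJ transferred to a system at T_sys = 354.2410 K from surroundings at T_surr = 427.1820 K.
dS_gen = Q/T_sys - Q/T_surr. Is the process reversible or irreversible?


dS_sys = 2514.8540/354.2410 = 7.0993 kJ/K
dS_surr = -2514.8540/427.1820 = -5.8871 kJ/K
dS_gen = 7.0993 - 5.8871 = 1.2122 kJ/K (irreversible)

dS_gen = 1.2122 kJ/K, irreversible


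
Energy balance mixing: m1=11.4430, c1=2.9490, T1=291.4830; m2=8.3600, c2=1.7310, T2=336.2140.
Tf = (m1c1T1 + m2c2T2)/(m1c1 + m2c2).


num = 14701.6191
den = 48.2166
Tf = 304.9080 K

304.9080 K


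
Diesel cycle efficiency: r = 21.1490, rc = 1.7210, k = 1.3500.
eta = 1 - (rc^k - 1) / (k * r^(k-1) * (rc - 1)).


r^(k-1) = 2.9097
rc^k = 2.0812
eta = 0.6183 = 61.8261%

61.8261%


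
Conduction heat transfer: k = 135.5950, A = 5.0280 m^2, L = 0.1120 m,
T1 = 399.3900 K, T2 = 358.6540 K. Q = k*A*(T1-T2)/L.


dT = 40.7360 K
Q = 135.5950 * 5.0280 * 40.7360 / 0.1120 = 247970.0923 W

247970.0923 W


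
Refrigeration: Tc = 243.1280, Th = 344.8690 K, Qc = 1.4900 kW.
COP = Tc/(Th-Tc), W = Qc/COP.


COP = 243.1280 / 101.7410 = 2.3897
W = 1.4900 / 2.3897 = 0.6235 kW

COP = 2.3897, W = 0.6235 kW


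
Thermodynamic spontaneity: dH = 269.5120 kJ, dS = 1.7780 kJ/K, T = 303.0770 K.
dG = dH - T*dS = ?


T*dS = 303.0770 * 1.7780 = 538.8709 kJ
dG = 269.5120 - 538.8709 = -269.3589 kJ (spontaneous)

dG = -269.3589 kJ, spontaneous


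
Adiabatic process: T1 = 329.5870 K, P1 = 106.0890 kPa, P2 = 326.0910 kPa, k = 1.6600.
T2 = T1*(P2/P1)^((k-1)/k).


(k-1)/k = 0.3976
(P2/P1)^exp = 1.5628
T2 = 329.5870 * 1.5628 = 515.0654 K

515.0654 K


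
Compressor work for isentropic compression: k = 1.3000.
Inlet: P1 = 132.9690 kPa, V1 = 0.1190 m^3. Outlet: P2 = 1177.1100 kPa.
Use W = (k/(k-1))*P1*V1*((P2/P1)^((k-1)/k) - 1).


(k-1)/k = 0.2308
(P2/P1)^exp = 1.6541
W = 4.3333 * 132.9690 * 0.1190 * (1.6541 - 1) = 44.8481 kJ

44.8481 kJ


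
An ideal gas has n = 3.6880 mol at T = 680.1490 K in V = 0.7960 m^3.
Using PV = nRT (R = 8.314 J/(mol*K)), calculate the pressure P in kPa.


P = nRT/V = 3.6880 * 8.314 * 680.1490 / 0.7960
= 20854.7504 / 0.7960 = 26199.4352 Pa = 26.1994 kPa

26.1994 kPa


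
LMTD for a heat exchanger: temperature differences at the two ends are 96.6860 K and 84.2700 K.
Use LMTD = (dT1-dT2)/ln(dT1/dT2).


dT1/dT2 = 1.1473
ln(dT1/dT2) = 0.1374
LMTD = 12.4160 / 0.1374 = 90.3358 K

90.3358 K


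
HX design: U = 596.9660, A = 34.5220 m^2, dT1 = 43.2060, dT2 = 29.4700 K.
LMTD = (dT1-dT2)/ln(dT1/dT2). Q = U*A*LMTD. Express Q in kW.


LMTD = 35.9011 K
Q = 596.9660 * 34.5220 * 35.9011 = 739866.5535 W = 739.8666 kW

739.8666 kW


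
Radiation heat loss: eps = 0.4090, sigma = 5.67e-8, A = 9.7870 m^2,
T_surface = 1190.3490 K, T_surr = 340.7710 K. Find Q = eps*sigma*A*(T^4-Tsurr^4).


T^4 = 2.0077e+12
Tsurr^4 = 1.3485e+10
Q = 0.4090 * 5.67e-8 * 9.7870 * 1.9942e+12 = 452612.3009 W

452612.3009 W


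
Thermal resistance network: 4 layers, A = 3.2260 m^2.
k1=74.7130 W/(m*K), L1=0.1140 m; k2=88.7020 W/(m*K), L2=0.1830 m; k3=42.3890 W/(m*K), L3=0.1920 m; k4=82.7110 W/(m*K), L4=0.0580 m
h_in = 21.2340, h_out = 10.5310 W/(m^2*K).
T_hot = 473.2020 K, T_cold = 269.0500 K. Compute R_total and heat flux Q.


R_conv_in = 1/(21.2340*3.2260) = 0.0146
R_1 = 0.1140/(74.7130*3.2260) = 0.0005
R_2 = 0.1830/(88.7020*3.2260) = 0.0006
R_3 = 0.1920/(42.3890*3.2260) = 0.0014
R_4 = 0.0580/(82.7110*3.2260) = 0.0002
R_conv_out = 1/(10.5310*3.2260) = 0.0294
R_total = 0.0468 K/W
Q = 204.1520 / 0.0468 = 4365.2620 W

R_total = 0.0468 K/W, Q = 4365.2620 W


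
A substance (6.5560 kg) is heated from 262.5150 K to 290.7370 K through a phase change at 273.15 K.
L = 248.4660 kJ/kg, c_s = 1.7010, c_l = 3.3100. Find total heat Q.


Q1 (sensible, solid) = 6.5560 * 1.7010 * 10.6350 = 118.5989 kJ
Q2 (latent) = 6.5560 * 248.4660 = 1628.9431 kJ
Q3 (sensible, liquid) = 6.5560 * 3.3100 * 17.5870 = 381.6442 kJ
Q_total = 2129.1863 kJ

2129.1863 kJ


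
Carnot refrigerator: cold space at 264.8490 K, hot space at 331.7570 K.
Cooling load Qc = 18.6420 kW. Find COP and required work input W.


COP = 264.8490 / 66.9080 = 3.9584
W = 18.6420 / 3.9584 = 4.7095 kW

COP = 3.9584, W = 4.7095 kW


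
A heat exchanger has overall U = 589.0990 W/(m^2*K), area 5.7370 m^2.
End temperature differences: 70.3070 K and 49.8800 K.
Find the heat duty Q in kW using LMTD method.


LMTD = 59.5103 K
Q = 589.0990 * 5.7370 * 59.5103 = 201124.7890 W = 201.1248 kW

201.1248 kW


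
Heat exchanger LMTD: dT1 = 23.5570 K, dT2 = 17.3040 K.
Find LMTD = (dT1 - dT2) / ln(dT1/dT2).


dT1/dT2 = 1.3614
ln(dT1/dT2) = 0.3085
LMTD = 6.2530 / 0.3085 = 20.2700 K

20.2700 K


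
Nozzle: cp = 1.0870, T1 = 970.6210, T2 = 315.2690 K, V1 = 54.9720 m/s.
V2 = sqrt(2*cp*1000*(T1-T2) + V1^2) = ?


dT = 655.3520 K
2*cp*1000*dT = 1424735.2480
V1^2 = 3021.9208
V2 = sqrt(1427757.1688) = 1194.8879 m/s

1194.8879 m/s


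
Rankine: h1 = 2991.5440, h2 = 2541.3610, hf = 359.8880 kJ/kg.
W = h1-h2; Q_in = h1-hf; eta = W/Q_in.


W = 450.1830 kJ/kg
Q_in = 2631.6560 kJ/kg
eta = 0.1711 = 17.1065%

eta = 17.1065%


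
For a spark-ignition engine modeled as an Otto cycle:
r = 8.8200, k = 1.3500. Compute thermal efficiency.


r^(k-1) = 2.1425
eta = 1 - 1/2.1425 = 0.5332 = 53.3248%

53.3248%


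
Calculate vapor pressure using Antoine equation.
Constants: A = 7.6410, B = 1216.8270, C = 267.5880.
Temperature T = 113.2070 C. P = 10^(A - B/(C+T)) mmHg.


C+T = 380.7950
B/(C+T) = 3.1955
log10(P) = 7.6410 - 3.1955 = 4.4455
P = 10^4.4455 = 27893.8838 mmHg

27893.8838 mmHg


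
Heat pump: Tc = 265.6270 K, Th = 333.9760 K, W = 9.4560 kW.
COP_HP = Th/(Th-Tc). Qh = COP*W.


COP = 333.9760 / 68.3490 = 4.8863
Qh = 4.8863 * 9.4560 = 46.2052 kW

COP = 4.8863, Qh = 46.2052 kW


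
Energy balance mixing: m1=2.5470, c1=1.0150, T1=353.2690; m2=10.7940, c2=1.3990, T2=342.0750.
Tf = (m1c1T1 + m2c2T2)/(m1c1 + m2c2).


num = 6078.8810
den = 17.6860
Tf = 343.7113 K

343.7113 K


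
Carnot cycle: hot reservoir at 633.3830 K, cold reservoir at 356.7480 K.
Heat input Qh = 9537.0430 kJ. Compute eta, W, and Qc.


eta = 1 - 356.7480/633.3830 = 0.4368
W = 0.4368 * 9537.0430 = 4165.3784 kJ
Qc = 9537.0430 - 4165.3784 = 5371.6646 kJ

eta = 43.6758%, W = 4165.3784 kJ, Qc = 5371.6646 kJ


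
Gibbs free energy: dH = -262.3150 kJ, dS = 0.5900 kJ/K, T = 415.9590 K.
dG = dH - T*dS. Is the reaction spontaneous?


T*dS = 415.9590 * 0.5900 = 245.4158 kJ
dG = -262.3150 - 245.4158 = -507.7308 kJ (spontaneous)

dG = -507.7308 kJ, spontaneous


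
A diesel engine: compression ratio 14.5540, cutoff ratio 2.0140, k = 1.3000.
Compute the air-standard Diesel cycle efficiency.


r^(k-1) = 2.2330
rc^k = 2.4847
eta = 0.4956 = 49.5608%

49.5608%


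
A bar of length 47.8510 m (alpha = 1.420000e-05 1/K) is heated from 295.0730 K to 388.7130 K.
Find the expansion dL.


dT = 93.6400 K
dL = 1.420000e-05 * 47.8510 * 93.6400 = 0.063627 m
L_final = 47.914627 m

dL = 0.063627 m


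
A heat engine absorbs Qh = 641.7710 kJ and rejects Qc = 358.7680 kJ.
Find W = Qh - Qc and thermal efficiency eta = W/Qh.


W = 641.7710 - 358.7680 = 283.0030 kJ
eta = 283.0030 / 641.7710 = 0.4410 = 44.0972%

W = 283.0030 kJ, eta = 44.0972%


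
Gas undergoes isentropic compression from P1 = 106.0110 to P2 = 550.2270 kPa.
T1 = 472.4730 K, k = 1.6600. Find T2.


(k-1)/k = 0.3976
(P2/P1)^exp = 1.9247
T2 = 472.4730 * 1.9247 = 909.3478 K

909.3478 K


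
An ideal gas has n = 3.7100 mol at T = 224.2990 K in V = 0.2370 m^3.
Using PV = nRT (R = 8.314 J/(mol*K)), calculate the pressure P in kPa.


P = nRT/V = 3.7100 * 8.314 * 224.2990 / 0.2370
= 6918.4892 / 0.2370 = 29191.9375 Pa = 29.1919 kPa

29.1919 kPa


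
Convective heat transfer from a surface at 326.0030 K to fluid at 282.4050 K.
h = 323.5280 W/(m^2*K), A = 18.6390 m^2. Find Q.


dT = 43.5980 K
Q = 323.5280 * 18.6390 * 43.5980 = 262906.3334 W

262906.3334 W


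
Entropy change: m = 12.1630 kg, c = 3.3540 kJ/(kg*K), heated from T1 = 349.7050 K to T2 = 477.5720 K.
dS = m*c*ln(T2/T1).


T2/T1 = 1.3656
ln(T2/T1) = 0.3116
dS = 12.1630 * 3.3540 * 0.3116 = 12.7126 kJ/K

12.7126 kJ/K


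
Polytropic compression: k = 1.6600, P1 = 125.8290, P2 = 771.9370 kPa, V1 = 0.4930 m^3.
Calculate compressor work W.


(k-1)/k = 0.3976
(P2/P1)^exp = 2.0569
W = 2.5152 * 125.8290 * 0.4930 * (2.0569 - 1) = 164.9085 kJ

164.9085 kJ


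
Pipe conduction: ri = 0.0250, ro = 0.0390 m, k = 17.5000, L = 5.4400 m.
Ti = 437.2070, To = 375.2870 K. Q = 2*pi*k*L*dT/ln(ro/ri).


dT = 61.9200 K
ln(ro/ri) = 0.4447
Q = 2*pi*17.5000*5.4400*61.9200 / 0.4447 = 83290.3107 W

83290.3107 W


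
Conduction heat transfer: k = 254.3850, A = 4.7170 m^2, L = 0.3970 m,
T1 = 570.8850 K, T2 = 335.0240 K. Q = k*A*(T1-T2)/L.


dT = 235.8610 K
Q = 254.3850 * 4.7170 * 235.8610 / 0.3970 = 712890.7904 W

712890.7904 W


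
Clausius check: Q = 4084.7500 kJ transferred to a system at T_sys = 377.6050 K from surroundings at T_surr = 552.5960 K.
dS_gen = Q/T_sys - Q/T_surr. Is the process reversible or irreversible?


dS_sys = 4084.7500/377.6050 = 10.8175 kJ/K
dS_surr = -4084.7500/552.5960 = -7.3919 kJ/K
dS_gen = 10.8175 - 7.3919 = 3.4256 kJ/K (irreversible)

dS_gen = 3.4256 kJ/K, irreversible


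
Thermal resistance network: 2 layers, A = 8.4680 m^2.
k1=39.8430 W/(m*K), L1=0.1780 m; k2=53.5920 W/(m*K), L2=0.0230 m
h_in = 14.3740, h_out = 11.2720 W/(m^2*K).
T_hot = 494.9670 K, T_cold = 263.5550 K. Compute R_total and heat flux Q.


R_conv_in = 1/(14.3740*8.4680) = 0.0082
R_1 = 0.1780/(39.8430*8.4680) = 0.0005
R_2 = 0.0230/(53.5920*8.4680) = 5.0681e-05
R_conv_out = 1/(11.2720*8.4680) = 0.0105
R_total = 0.0193 K/W
Q = 231.4120 / 0.0193 = 12008.6460 W

R_total = 0.0193 K/W, Q = 12008.6460 W


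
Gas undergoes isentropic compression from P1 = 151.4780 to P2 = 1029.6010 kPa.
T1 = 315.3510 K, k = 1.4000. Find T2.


(k-1)/k = 0.2857
(P2/P1)^exp = 1.7290
T2 = 315.3510 * 1.7290 = 545.2551 K

545.2551 K


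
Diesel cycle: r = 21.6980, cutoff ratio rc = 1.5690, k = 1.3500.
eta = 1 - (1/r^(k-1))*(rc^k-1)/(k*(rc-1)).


r^(k-1) = 2.9359
rc^k = 1.8369
eta = 0.6289 = 62.8899%

62.8899%


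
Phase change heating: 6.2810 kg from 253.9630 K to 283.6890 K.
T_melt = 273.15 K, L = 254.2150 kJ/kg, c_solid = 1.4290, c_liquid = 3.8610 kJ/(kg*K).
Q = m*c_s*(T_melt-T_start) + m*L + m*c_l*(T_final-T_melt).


Q1 (sensible, solid) = 6.2810 * 1.4290 * 19.1870 = 172.2139 kJ
Q2 (latent) = 6.2810 * 254.2150 = 1596.7244 kJ
Q3 (sensible, liquid) = 6.2810 * 3.8610 * 10.5390 = 255.5807 kJ
Q_total = 2024.5189 kJ

2024.5189 kJ


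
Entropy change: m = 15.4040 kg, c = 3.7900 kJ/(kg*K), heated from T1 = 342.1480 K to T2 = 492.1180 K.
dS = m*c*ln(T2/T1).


T2/T1 = 1.4383
ln(T2/T1) = 0.3635
dS = 15.4040 * 3.7900 * 0.3635 = 21.2201 kJ/K

21.2201 kJ/K


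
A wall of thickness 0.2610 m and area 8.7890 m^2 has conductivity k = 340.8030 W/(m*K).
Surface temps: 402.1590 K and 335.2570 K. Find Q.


dT = 66.9020 K
Q = 340.8030 * 8.7890 * 66.9020 / 0.2610 = 767788.2600 W

767788.2600 W


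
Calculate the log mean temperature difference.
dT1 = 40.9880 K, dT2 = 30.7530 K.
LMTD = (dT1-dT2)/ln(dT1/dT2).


dT1/dT2 = 1.3328
ln(dT1/dT2) = 0.2873
LMTD = 10.2350 / 0.2873 = 35.6258 K

35.6258 K


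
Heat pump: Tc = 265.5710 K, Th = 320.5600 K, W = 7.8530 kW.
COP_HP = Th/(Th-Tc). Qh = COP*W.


COP = 320.5600 / 54.9890 = 5.8295
Qh = 5.8295 * 7.8530 = 45.7793 kW

COP = 5.8295, Qh = 45.7793 kW


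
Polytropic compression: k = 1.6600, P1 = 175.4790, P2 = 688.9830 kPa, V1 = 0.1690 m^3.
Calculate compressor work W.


(k-1)/k = 0.3976
(P2/P1)^exp = 1.7225
W = 2.5152 * 175.4790 * 0.1690 * (1.7225 - 1) = 53.8915 kJ

53.8915 kJ


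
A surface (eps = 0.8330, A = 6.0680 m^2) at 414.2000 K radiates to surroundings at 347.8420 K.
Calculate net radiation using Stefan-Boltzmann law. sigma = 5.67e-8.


T^4 = 2.9433e+10
Tsurr^4 = 1.4640e+10
Q = 0.8330 * 5.67e-8 * 6.0680 * 1.4794e+10 = 4239.8880 W

4239.8880 W


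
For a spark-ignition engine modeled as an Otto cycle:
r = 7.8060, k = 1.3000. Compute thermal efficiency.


r^(k-1) = 1.8524
eta = 1 - 1/1.8524 = 0.4602 = 46.0152%

46.0152%


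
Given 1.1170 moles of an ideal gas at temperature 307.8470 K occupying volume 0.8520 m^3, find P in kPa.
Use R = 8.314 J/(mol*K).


P = nRT/V = 1.1170 * 8.314 * 307.8470 / 0.8520
= 2858.8944 / 0.8520 = 3355.5099 Pa = 3.3555 kPa

3.3555 kPa


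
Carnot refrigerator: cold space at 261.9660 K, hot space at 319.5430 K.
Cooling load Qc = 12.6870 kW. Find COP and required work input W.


COP = 261.9660 / 57.5770 = 4.5498
W = 12.6870 / 4.5498 = 2.7885 kW

COP = 4.5498, W = 2.7885 kW


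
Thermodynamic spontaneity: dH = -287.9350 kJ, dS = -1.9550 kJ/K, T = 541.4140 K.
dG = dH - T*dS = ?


T*dS = 541.4140 * -1.9550 = -1058.4644 kJ
dG = -287.9350 + 1058.4644 = 770.5294 kJ (non-spontaneous)

dG = 770.5294 kJ, non-spontaneous


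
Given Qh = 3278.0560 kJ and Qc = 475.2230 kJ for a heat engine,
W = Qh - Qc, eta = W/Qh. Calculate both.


W = 3278.0560 - 475.2230 = 2802.8330 kJ
eta = 2802.8330 / 3278.0560 = 0.8550 = 85.5029%

W = 2802.8330 kJ, eta = 85.5029%


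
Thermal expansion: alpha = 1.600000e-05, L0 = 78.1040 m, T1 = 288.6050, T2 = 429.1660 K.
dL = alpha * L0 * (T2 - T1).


dT = 140.5610 K
dL = 1.600000e-05 * 78.1040 * 140.5610 = 0.175654 m
L_final = 78.279654 m

dL = 0.175654 m


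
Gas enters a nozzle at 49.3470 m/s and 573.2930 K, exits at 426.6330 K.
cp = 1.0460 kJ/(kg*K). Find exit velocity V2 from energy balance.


dT = 146.6600 K
2*cp*1000*dT = 306812.7200
V1^2 = 2435.1264
V2 = sqrt(309247.8464) = 556.1006 m/s

556.1006 m/s


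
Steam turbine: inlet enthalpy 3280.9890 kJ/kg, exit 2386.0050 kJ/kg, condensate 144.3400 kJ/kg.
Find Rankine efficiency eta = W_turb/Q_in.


W = 894.9840 kJ/kg
Q_in = 3136.6490 kJ/kg
eta = 0.2853 = 28.5331%

eta = 28.5331%


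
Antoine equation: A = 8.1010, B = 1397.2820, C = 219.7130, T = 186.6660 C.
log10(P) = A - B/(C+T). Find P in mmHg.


C+T = 406.3790
B/(C+T) = 3.4384
log10(P) = 8.1010 - 3.4384 = 4.6626
P = 10^4.6626 = 45986.2960 mmHg

45986.2960 mmHg


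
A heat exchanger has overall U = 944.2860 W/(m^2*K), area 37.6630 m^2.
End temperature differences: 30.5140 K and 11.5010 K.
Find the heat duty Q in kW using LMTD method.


LMTD = 19.4855 K
Q = 944.2860 * 37.6630 * 19.4855 = 692994.5742 W = 692.9946 kW

692.9946 kW


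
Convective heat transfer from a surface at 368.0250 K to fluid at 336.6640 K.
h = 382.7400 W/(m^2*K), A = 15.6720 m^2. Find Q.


dT = 31.3610 K
Q = 382.7400 * 15.6720 * 31.3610 = 188112.7264 W

188112.7264 W


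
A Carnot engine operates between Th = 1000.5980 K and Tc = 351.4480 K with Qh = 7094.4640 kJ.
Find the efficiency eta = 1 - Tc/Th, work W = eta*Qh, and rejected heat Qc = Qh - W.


eta = 1 - 351.4480/1000.5980 = 0.6488
W = 0.6488 * 7094.4640 = 4602.6189 kJ
Qc = 7094.4640 - 4602.6189 = 2491.8451 kJ

eta = 64.8762%, W = 4602.6189 kJ, Qc = 2491.8451 kJ


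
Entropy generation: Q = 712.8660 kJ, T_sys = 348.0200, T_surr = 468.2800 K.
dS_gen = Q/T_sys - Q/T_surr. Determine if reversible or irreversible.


dS_sys = 712.8660/348.0200 = 2.0483 kJ/K
dS_surr = -712.8660/468.2800 = -1.5223 kJ/K
dS_gen = 2.0483 - 1.5223 = 0.5260 kJ/K (irreversible)

dS_gen = 0.5260 kJ/K, irreversible


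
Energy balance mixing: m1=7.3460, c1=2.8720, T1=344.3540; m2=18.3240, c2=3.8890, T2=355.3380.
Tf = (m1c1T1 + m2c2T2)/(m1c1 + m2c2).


num = 32587.1909
den = 92.3597
Tf = 352.8289 K

352.8289 K


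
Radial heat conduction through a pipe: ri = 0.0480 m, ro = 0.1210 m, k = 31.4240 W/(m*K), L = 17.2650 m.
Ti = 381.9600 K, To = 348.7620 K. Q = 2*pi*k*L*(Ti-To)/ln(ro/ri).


dT = 33.1980 K
ln(ro/ri) = 0.9246
Q = 2*pi*31.4240*17.2650*33.1980 / 0.9246 = 122397.0257 W

122397.0257 W


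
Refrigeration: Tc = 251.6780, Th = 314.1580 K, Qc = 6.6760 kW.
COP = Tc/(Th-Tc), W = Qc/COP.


COP = 251.6780 / 62.4800 = 4.0281
W = 6.6760 / 4.0281 = 1.6573 kW

COP = 4.0281, W = 1.6573 kW


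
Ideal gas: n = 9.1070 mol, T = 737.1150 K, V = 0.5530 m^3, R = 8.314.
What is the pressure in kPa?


P = nRT/V = 9.1070 * 8.314 * 737.1150 / 0.5530
= 55811.1030 / 0.5530 = 100924.2369 Pa = 100.9242 kPa

100.9242 kPa


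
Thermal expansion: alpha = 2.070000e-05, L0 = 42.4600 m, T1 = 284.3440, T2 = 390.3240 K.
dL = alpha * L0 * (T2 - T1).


dT = 105.9800 K
dL = 2.070000e-05 * 42.4600 * 105.9800 = 0.093148 m
L_final = 42.553148 m

dL = 0.093148 m


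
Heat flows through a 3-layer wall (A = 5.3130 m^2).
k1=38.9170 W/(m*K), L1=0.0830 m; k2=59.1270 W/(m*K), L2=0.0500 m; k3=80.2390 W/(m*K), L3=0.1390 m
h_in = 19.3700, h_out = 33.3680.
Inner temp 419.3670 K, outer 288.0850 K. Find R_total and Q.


R_conv_in = 1/(19.3700*5.3130) = 0.0097
R_1 = 0.0830/(38.9170*5.3130) = 0.0004
R_2 = 0.0500/(59.1270*5.3130) = 0.0002
R_3 = 0.1390/(80.2390*5.3130) = 0.0003
R_conv_out = 1/(33.3680*5.3130) = 0.0056
R_total = 0.0162 K/W
Q = 131.2820 / 0.0162 = 8081.7460 W

R_total = 0.0162 K/W, Q = 8081.7460 W


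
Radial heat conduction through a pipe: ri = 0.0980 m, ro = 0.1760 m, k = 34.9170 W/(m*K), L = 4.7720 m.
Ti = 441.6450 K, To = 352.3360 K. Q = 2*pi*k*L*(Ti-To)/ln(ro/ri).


dT = 89.3090 K
ln(ro/ri) = 0.5855
Q = 2*pi*34.9170*4.7720*89.3090 / 0.5855 = 159688.3754 W

159688.3754 W


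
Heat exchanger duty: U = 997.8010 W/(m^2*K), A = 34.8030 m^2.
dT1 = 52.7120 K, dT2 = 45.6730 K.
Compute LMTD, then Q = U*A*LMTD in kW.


LMTD = 49.1085 K
Q = 997.8010 * 34.8030 * 49.1085 = 1705363.0404 W = 1705.3630 kW

1705.3630 kW


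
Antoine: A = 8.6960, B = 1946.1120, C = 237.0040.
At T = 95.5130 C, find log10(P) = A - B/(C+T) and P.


C+T = 332.5170
B/(C+T) = 5.8527
log10(P) = 8.6960 - 5.8527 = 2.8433
P = 10^2.8433 = 697.1574 mmHg

697.1574 mmHg


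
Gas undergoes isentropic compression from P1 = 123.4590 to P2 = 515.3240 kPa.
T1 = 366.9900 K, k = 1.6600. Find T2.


(k-1)/k = 0.3976
(P2/P1)^exp = 1.7649
T2 = 366.9900 * 1.7649 = 647.7120 K

647.7120 K


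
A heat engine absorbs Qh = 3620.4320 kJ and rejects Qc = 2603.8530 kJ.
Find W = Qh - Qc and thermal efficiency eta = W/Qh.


W = 3620.4320 - 2603.8530 = 1016.5790 kJ
eta = 1016.5790 / 3620.4320 = 0.2808 = 28.0789%

W = 1016.5790 kJ, eta = 28.0789%


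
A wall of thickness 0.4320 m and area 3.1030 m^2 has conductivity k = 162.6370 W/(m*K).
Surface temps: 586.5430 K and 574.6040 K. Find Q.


dT = 11.9390 K
Q = 162.6370 * 3.1030 * 11.9390 / 0.4320 = 13947.1456 W

13947.1456 W


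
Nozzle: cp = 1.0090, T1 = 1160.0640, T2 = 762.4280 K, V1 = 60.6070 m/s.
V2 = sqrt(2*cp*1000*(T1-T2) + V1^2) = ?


dT = 397.6360 K
2*cp*1000*dT = 802429.4480
V1^2 = 3673.2084
V2 = sqrt(806102.6564) = 897.8322 m/s

897.8322 m/s


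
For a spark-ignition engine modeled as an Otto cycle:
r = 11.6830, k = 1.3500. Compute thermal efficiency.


r^(k-1) = 2.3640
eta = 1 - 1/2.3640 = 0.5770 = 57.6985%

57.6985%


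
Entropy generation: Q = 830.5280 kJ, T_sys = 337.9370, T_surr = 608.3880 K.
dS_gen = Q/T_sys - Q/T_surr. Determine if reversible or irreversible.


dS_sys = 830.5280/337.9370 = 2.4576 kJ/K
dS_surr = -830.5280/608.3880 = -1.3651 kJ/K
dS_gen = 2.4576 - 1.3651 = 1.0925 kJ/K (irreversible)

dS_gen = 1.0925 kJ/K, irreversible


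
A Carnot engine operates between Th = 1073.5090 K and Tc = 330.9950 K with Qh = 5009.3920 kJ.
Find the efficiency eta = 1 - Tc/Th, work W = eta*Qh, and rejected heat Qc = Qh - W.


eta = 1 - 330.9950/1073.5090 = 0.6917
W = 0.6917 * 5009.3920 = 3464.8463 kJ
Qc = 5009.3920 - 3464.8463 = 1544.5457 kJ

eta = 69.1670%, W = 3464.8463 kJ, Qc = 1544.5457 kJ


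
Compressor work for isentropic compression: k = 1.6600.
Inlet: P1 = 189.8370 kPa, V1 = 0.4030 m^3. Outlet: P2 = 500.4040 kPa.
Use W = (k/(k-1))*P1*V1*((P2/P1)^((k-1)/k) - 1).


(k-1)/k = 0.3976
(P2/P1)^exp = 1.4702
W = 2.5152 * 189.8370 * 0.4030 * (1.4702 - 1) = 90.4662 kJ

90.4662 kJ


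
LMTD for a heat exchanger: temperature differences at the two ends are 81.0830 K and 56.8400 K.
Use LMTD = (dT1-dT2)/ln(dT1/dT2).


dT1/dT2 = 1.4265
ln(dT1/dT2) = 0.3552
LMTD = 24.2430 / 0.3552 = 68.2453 K

68.2453 K


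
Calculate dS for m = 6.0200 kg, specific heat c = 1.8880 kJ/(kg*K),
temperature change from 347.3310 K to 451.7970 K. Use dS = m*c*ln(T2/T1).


T2/T1 = 1.3008
ln(T2/T1) = 0.2630
dS = 6.0200 * 1.8880 * 0.2630 = 2.9887 kJ/K

2.9887 kJ/K


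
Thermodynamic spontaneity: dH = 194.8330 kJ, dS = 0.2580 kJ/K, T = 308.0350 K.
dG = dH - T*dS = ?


T*dS = 308.0350 * 0.2580 = 79.4730 kJ
dG = 194.8330 - 79.4730 = 115.3600 kJ (non-spontaneous)

dG = 115.3600 kJ, non-spontaneous


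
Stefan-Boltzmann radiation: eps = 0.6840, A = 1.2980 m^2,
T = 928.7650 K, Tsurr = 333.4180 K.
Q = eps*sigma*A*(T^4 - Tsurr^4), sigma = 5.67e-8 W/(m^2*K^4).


T^4 = 7.4409e+11
Tsurr^4 = 1.2358e+10
Q = 0.6840 * 5.67e-8 * 1.2980 * 7.3173e+11 = 36835.2504 W

36835.2504 W


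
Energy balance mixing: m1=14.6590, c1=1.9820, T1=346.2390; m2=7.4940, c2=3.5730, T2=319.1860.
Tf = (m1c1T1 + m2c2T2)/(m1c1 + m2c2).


num = 18606.2198
den = 55.8302
Tf = 333.2644 K

333.2644 K


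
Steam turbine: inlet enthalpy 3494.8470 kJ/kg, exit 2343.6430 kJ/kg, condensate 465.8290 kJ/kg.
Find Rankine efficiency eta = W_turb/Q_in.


W = 1151.2040 kJ/kg
Q_in = 3029.0180 kJ/kg
eta = 0.3801 = 38.0058%

eta = 38.0058%


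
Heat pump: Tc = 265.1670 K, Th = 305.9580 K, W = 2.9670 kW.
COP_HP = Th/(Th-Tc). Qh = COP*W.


COP = 305.9580 / 40.7910 = 7.5006
Qh = 7.5006 * 2.9670 = 22.2544 kW

COP = 7.5006, Qh = 22.2544 kW


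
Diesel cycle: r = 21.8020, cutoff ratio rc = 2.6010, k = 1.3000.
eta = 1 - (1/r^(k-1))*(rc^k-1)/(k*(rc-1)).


r^(k-1) = 2.5209
rc^k = 3.4648
eta = 0.5302 = 53.0210%

53.0210%


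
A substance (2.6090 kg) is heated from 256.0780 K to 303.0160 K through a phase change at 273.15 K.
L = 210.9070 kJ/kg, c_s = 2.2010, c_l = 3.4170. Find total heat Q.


Q1 (sensible, solid) = 2.6090 * 2.2010 * 17.0720 = 98.0344 kJ
Q2 (latent) = 2.6090 * 210.9070 = 550.2564 kJ
Q3 (sensible, liquid) = 2.6090 * 3.4170 * 29.8660 = 266.2540 kJ
Q_total = 914.5448 kJ

914.5448 kJ


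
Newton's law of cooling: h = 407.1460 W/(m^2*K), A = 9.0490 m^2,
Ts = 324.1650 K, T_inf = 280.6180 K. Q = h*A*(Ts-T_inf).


dT = 43.5470 K
Q = 407.1460 * 9.0490 * 43.5470 = 160438.6511 W

160438.6511 W


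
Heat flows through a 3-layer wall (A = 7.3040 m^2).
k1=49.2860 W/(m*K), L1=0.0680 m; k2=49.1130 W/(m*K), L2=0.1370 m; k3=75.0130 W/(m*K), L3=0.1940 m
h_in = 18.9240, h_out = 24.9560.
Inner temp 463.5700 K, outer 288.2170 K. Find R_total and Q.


R_conv_in = 1/(18.9240*7.3040) = 0.0072
R_1 = 0.0680/(49.2860*7.3040) = 0.0002
R_2 = 0.1370/(49.1130*7.3040) = 0.0004
R_3 = 0.1940/(75.0130*7.3040) = 0.0004
R_conv_out = 1/(24.9560*7.3040) = 0.0055
R_total = 0.0136 K/W
Q = 175.3530 / 0.0136 = 12850.3330 W

R_total = 0.0136 K/W, Q = 12850.3330 W


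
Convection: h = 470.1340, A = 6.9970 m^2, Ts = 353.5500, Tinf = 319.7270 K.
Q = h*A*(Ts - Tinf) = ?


dT = 33.8230 K
Q = 470.1340 * 6.9970 * 33.8230 = 111261.6919 W

111261.6919 W


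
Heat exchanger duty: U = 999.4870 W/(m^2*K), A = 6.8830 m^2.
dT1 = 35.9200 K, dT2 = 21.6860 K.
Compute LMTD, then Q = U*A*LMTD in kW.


LMTD = 28.2070 K
Q = 999.4870 * 6.8830 * 28.2070 = 194048.8592 W = 194.0489 kW

194.0489 kW


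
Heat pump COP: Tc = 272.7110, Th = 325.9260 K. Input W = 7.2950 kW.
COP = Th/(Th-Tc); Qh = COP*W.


COP = 325.9260 / 53.2150 = 6.1247
Qh = 6.1247 * 7.2950 = 44.6797 kW

COP = 6.1247, Qh = 44.6797 kW


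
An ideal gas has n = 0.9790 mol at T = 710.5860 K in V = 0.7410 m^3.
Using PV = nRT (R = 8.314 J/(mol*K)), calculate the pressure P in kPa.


P = nRT/V = 0.9790 * 8.314 * 710.5860 / 0.7410
= 5783.7480 / 0.7410 = 7805.3279 Pa = 7.8053 kPa

7.8053 kPa


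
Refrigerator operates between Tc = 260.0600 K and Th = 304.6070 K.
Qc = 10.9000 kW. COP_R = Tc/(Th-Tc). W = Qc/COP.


COP = 260.0600 / 44.5470 = 5.8379
W = 10.9000 / 5.8379 = 1.8671 kW

COP = 5.8379, W = 1.8671 kW


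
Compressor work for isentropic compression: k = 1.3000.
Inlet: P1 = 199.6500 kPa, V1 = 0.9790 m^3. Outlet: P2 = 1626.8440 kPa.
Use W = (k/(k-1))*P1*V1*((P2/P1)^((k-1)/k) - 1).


(k-1)/k = 0.2308
(P2/P1)^exp = 1.6227
W = 4.3333 * 199.6500 * 0.9790 * (1.6227 - 1) = 527.4479 kJ

527.4479 kJ


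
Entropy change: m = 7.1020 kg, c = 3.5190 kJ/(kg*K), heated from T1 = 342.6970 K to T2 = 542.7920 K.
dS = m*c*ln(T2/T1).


T2/T1 = 1.5839
ln(T2/T1) = 0.4599
dS = 7.1020 * 3.5190 * 0.4599 = 11.4933 kJ/K

11.4933 kJ/K


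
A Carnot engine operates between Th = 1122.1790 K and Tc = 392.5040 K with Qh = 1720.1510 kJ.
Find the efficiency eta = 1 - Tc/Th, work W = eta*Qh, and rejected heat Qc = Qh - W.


eta = 1 - 392.5040/1122.1790 = 0.6502
W = 0.6502 * 1720.1510 = 1118.4946 kJ
Qc = 1720.1510 - 1118.4946 = 601.6564 kJ

eta = 65.0230%, W = 1118.4946 kJ, Qc = 601.6564 kJ


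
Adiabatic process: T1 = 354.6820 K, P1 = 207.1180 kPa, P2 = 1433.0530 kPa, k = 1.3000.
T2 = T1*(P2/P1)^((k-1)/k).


(k-1)/k = 0.2308
(P2/P1)^exp = 1.5626
T2 = 354.6820 * 1.5626 = 554.2370 K

554.2370 K


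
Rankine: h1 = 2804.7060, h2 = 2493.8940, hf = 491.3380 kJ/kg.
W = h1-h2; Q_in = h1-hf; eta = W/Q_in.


W = 310.8120 kJ/kg
Q_in = 2313.3680 kJ/kg
eta = 0.1344 = 13.4355%

eta = 13.4355%


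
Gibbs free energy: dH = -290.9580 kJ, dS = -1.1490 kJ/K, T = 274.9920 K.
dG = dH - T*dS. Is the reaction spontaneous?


T*dS = 274.9920 * -1.1490 = -315.9658 kJ
dG = -290.9580 + 315.9658 = 25.0078 kJ (non-spontaneous)

dG = 25.0078 kJ, non-spontaneous


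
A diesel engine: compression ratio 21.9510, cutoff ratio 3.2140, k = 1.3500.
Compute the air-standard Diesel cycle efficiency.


r^(k-1) = 2.9479
rc^k = 4.8363
eta = 0.5646 = 56.4598%

56.4598%


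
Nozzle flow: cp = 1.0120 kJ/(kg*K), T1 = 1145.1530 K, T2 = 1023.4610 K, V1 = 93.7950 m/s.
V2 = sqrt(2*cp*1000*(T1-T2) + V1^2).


dT = 121.6920 K
2*cp*1000*dT = 246304.6080
V1^2 = 8797.5020
V2 = sqrt(255102.1100) = 505.0763 m/s

505.0763 m/s


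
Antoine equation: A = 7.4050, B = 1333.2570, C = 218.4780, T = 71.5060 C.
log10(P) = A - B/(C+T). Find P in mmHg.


C+T = 289.9840
B/(C+T) = 4.5977
log10(P) = 7.4050 - 4.5977 = 2.8073
P = 10^2.8073 = 641.6651 mmHg

641.6651 mmHg


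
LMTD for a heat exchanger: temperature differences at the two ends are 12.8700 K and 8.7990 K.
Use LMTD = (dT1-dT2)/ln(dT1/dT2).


dT1/dT2 = 1.4627
ln(dT1/dT2) = 0.3803
LMTD = 4.0710 / 0.3803 = 10.7058 K

10.7058 K


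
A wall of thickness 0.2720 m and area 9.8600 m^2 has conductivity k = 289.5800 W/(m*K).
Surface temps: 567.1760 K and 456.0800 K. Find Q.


dT = 111.0960 K
Q = 289.5800 * 9.8600 * 111.0960 / 0.2720 = 1166205.2634 W

1166205.2634 W


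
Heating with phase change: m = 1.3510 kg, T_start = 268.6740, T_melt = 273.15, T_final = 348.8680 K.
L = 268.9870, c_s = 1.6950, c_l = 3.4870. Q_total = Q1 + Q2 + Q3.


Q1 (sensible, solid) = 1.3510 * 1.6950 * 4.4760 = 10.2498 kJ
Q2 (latent) = 1.3510 * 268.9870 = 363.4014 kJ
Q3 (sensible, liquid) = 1.3510 * 3.4870 * 75.7180 = 356.7027 kJ
Q_total = 730.3540 kJ

730.3540 kJ


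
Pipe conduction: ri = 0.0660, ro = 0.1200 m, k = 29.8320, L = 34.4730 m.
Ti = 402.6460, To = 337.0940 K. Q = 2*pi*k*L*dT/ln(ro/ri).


dT = 65.5520 K
ln(ro/ri) = 0.5978
Q = 2*pi*29.8320*34.4730*65.5520 / 0.5978 = 708507.5364 W

708507.5364 W


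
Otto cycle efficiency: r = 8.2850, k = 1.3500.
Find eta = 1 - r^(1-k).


r^(k-1) = 2.0961
eta = 1 - 1/2.0961 = 0.5229 = 52.2913%

52.2913%


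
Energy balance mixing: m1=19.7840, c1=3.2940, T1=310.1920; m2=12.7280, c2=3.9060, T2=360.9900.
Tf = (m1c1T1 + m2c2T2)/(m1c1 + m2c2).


num = 38161.5690
den = 114.8841
Tf = 332.1746 K

332.1746 K


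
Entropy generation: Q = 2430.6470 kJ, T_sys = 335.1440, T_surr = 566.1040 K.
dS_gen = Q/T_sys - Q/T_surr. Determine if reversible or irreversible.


dS_sys = 2430.6470/335.1440 = 7.2525 kJ/K
dS_surr = -2430.6470/566.1040 = -4.2936 kJ/K
dS_gen = 7.2525 - 4.2936 = 2.9589 kJ/K (irreversible)

dS_gen = 2.9589 kJ/K, irreversible


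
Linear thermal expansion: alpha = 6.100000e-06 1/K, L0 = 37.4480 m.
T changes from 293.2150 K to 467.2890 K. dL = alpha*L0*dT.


dT = 174.0740 K
dL = 6.100000e-06 * 37.4480 * 174.0740 = 0.039764 m
L_final = 37.487764 m

dL = 0.039764 m


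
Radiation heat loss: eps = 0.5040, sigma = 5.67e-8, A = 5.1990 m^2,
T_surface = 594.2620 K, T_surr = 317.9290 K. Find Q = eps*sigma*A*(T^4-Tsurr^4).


T^4 = 1.2471e+11
Tsurr^4 = 1.0217e+10
Q = 0.5040 * 5.67e-8 * 5.1990 * 1.1450e+11 = 17010.7751 W

17010.7751 W


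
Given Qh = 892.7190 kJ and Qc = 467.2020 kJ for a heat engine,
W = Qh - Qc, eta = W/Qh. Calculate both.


W = 892.7190 - 467.2020 = 425.5170 kJ
eta = 425.5170 / 892.7190 = 0.4767 = 47.6653%

W = 425.5170 kJ, eta = 47.6653%


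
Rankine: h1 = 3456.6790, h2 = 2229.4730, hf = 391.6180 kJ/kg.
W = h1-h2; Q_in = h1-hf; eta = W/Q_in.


W = 1227.2060 kJ/kg
Q_in = 3065.0610 kJ/kg
eta = 0.4004 = 40.0386%

eta = 40.0386%


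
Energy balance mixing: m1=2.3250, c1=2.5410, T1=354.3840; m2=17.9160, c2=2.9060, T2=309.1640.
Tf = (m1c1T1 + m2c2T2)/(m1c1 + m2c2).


num = 18189.9210
den = 57.9717
Tf = 313.7723 K

313.7723 K


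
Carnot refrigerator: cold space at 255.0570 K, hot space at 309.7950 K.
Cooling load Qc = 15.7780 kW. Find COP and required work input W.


COP = 255.0570 / 54.7380 = 4.6596
W = 15.7780 / 4.6596 = 3.3861 kW

COP = 4.6596, W = 3.3861 kW


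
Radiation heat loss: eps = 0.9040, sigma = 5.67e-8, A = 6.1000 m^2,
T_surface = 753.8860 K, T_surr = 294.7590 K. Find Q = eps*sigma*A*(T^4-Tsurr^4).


T^4 = 3.2302e+11
Tsurr^4 = 7.5486e+09
Q = 0.9040 * 5.67e-8 * 6.1000 * 3.1547e+11 = 98635.7640 W

98635.7640 W


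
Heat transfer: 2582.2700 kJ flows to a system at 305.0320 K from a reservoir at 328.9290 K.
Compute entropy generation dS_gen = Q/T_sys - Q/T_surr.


dS_sys = 2582.2700/305.0320 = 8.4656 kJ/K
dS_surr = -2582.2700/328.9290 = -7.8505 kJ/K
dS_gen = 8.4656 - 7.8505 = 0.6150 kJ/K (irreversible)

dS_gen = 0.6150 kJ/K, irreversible


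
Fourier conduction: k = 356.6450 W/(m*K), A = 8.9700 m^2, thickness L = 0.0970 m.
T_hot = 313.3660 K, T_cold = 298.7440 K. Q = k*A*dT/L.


dT = 14.6220 K
Q = 356.6450 * 8.9700 * 14.6220 / 0.0970 = 482240.4414 W

482240.4414 W


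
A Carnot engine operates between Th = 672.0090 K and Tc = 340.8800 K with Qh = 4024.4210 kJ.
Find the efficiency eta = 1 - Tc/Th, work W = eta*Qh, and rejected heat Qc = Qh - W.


eta = 1 - 340.8800/672.0090 = 0.4927
W = 0.4927 * 4024.4210 = 1983.0129 kJ
Qc = 4024.4210 - 1983.0129 = 2041.4081 kJ

eta = 49.2745%, W = 1983.0129 kJ, Qc = 2041.4081 kJ
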